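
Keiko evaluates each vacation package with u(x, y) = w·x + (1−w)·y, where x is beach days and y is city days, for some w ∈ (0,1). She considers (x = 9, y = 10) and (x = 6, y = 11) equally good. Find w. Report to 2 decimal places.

w = 0.25

u(9,10) = u(6,11) means w·9 + (1−w)·10 = w·6 + (1−w)·11.
w·(9−6) = (1−w)·(11−10), i.e. w·3 = (1−w)·1.
Hence w = 1/(3+1) = 1/4 = 0.25.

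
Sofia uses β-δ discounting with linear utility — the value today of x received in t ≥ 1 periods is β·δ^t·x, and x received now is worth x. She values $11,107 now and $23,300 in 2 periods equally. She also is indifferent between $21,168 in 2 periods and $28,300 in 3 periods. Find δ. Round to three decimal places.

From the later pair, β·δ^2·21168 = β·δ^3·28300; dividing through, δ = 21168/28300 = 0.74799.

δ ≈ 0.748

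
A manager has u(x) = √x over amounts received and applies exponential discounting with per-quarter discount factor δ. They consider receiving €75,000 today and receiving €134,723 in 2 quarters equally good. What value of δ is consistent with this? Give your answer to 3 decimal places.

δ ≈ 0.864

Equating discounted utilities: u(75000) = δ^2·u(134723) ⇒ δ^2 = u(75000)/u(134723).
With u(x) = √x: δ^2 = √75000/√134723 = √(75000/134723) = 0.74612.
So δ = 0.74612^(1/2) ≈ 0.864.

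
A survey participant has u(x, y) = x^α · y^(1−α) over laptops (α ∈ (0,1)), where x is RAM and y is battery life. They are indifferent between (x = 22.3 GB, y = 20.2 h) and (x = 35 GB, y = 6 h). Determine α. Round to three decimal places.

The Cobb–Douglas utilities coincide, so 22.3^α·20.2^(1−α) = 35^α·6^(1−α).
Rearrange to (22.3/35)^α = (6/20.2)^(1−α) and take logs: α·-0.450761 = (1−α)·-1.213923.
So α/(1−α) = (-1.213923)/(-0.450761) = 2.693052, and α = 2.693052/3.693052 ≈ 0.729.

α ≈ 0.729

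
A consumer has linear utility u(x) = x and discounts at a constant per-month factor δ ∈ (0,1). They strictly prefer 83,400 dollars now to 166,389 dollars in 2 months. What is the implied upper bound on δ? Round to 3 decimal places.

δ < 0.708

Comparing present values: 83400 > δ^2·166389.
So δ^2 < 83400/166389 = 0.50124; taking the square root of both positive sides preserves the inequality.
δ < 0.50124^(1/2) = 0.708.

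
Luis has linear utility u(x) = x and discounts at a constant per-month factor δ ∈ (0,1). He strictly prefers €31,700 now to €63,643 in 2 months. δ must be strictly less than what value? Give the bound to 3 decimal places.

δ < 0.706

The preference means 31700 > δ^2·63643.
Dividing by 63643: δ^2 < 0.49809. Both sides are positive, so the square root keeps the direction.
δ < (31700/63643)^(1/2) ≈ 0.706.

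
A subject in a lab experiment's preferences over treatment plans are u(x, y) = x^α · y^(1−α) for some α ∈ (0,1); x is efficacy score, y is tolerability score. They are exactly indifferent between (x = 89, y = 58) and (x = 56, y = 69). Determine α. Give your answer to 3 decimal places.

α ≈ 0.273

Indifference: 89^α · 58^(1−α) = 56^α · 69^(1−α).
Taking logs: α·ln 89 + (1−α)·ln 58 = α·ln 56 + (1−α)·ln 69, i.e. α·0.463285 = (1−α)·0.173663.
Thus α·(0.636948) = 0.173663, so α = 0.173663/0.636948 ≈ 0.273.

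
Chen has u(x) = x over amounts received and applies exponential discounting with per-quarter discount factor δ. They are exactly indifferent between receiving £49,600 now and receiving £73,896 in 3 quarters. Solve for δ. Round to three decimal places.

δ ≈ 0.876

The payoff in 3 quarters is discounted by δ^3, so u(49600) = δ^3·u(73896) and δ^3 = u(49600)/u(73896).
With u(x) = x: δ^3 = 49600/73896 = 0.67121.
Hence δ = (0.67121)^(1/3) = 0.87556.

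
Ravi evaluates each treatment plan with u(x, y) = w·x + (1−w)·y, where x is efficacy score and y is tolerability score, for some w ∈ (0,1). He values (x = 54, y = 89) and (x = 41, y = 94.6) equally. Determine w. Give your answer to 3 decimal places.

Equating utilities: w·54 + (1−w)·89 = w·41 + (1−w)·94.6.
Collecting terms: w·13 = (1−w)·5.6.
The marginal rate of substitution is 5.6/13, so w = 5.6/(13+5.6) = 0.301.

w = 0.301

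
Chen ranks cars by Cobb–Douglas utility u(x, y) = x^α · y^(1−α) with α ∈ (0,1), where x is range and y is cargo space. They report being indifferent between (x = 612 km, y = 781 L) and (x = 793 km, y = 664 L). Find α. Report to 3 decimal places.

Set the two utilities equal: 612^α·781^(1−α) = 793^α·664^(1−α).
Taking logs: α·ln 612 + (1−α)·ln 781 = α·ln 793 + (1−α)·ln 664, i.e. α·-0.259091 = (1−α)·-0.162293.
With A = -0.259091 and B = -0.162293: α·A = (1−α)·B, so α = B/(A+B) = -0.162293/-0.421384 ≈ 0.385.

α ≈ 0.385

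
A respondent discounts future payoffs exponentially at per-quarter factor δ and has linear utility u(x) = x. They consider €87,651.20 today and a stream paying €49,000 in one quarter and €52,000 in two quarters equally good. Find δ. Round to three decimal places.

δ ≈ 0.910

The stream is worth 49000δ + 52000δ² today, so 49000δ + 52000δ² = 87651.20.
Rearranged: 52000δ² + 49000δ − 87651.20 = 0.
The positive root is δ = [−49000 + √(49000² + 4·52000·87651.20)] / (2·52000) = (−49000 + 143640.000)/104000 ≈ 0.910.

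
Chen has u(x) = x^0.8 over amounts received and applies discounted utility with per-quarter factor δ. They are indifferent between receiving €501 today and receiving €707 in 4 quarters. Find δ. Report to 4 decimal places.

Indifference means u(501) = δ^4 · u(707), so δ^4 = u(501)/u(707).
With u(x) = x^0.8: δ^4 = 501^0.8/707^0.8 = (501/707)^0.8 = 0.75916.
Hence δ = (0.75916)^(1/4) = 0.933434.

δ ≈ 0.9334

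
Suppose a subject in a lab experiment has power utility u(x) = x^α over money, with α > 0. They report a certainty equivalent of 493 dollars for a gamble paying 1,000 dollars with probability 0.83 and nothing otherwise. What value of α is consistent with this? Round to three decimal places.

α ≈ 0.263

EU(lottery) = 0.83·1000^α + 0.17·0 = 0.83·1000^α.
Equating: 493^α = 0.83·1000^α, i.e. 0.4930^α = 0.83.
α = ln(0.83) / ln(493/1000) = -0.186330/-0.707246 ≈ 0.263.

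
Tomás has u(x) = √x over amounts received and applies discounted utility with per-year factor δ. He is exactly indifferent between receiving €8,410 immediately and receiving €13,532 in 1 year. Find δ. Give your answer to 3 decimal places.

The payoff in 1 year is discounted by δ, so u(8410) = δ·u(13532) and δ = u(8410)/u(13532).
With u(x) = √x: δ = √8410/√13532 = √(8410/13532) = 0.78835.

δ ≈ 0.788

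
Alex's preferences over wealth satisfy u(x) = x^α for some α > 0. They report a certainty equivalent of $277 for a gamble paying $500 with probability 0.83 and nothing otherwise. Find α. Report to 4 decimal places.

α ≈ 0.3155

The lottery's expected utility is 0.83·u(500) + 0.17·u(0) = 0.83·500^α (since u(0) = 0 for α > 0).
Setting u(277) equal to that: 277^α = 0.83·500^α ⇒ (277/500)^α = 0.83.
Taking logs: α·ln(277/500) = ln(0.83), so α = -0.1863296 / -0.5905906 ≈ 0.3155.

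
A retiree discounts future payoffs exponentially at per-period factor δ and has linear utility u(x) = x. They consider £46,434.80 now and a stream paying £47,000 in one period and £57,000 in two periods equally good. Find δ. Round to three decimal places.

Equating present values: 46434.80 = 47000δ + 57000δ².
So 57000δ² + 47000δ − 46434.80 = 0.
By the quadratic formula (taking the positive root), δ = (−47000 + √12796134400.00) / 114000 ≈ 0.580.

δ ≈ 0.580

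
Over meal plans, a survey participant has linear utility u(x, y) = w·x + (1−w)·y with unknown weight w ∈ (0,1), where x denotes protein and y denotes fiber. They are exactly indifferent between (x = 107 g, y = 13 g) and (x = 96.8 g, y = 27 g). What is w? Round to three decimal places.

w = 0.579

u(107,13) = u(96.8,27) means w·107 + (1−w)·13 = w·96.8 + (1−w)·27.
w·(107−96.8) = (1−w)·(27−13), i.e. w·10.2 = (1−w)·14.
So w/(1−w) = 14/10.2 = 1.3725, giving w = 14/(10.2+14) = 0.579.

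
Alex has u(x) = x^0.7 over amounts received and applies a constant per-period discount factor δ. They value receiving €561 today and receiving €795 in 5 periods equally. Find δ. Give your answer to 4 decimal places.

Indifference means u(561) = δ^5 · u(795), so δ^5 = u(561)/u(795).
With u(x) = x^0.7: δ^5 = 561^0.7/795^0.7 = (561/795)^0.7 = 0.78346.
Taking the 5th root: δ = 0.78346^(1/5) ≈ 0.9524.

δ ≈ 0.9524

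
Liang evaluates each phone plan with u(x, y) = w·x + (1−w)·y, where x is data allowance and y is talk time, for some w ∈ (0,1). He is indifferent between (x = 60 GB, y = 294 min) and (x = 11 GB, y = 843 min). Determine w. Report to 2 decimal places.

w = 0.92

Indifference: w·60 + (1−w)·294 = w·11 + (1−w)·843.
w·(60−11) = (1−w)·(843−294), i.e. w·49 = (1−w)·549.
So w/(1−w) = 549/49 = 11.2041, giving w = 549/(49+549) = 0.92.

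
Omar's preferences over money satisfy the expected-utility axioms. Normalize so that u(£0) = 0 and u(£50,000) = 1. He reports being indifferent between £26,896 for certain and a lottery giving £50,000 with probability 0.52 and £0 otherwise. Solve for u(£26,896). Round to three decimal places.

0.520

By the standard-gamble method, u(£26,896) is just the indifference probability on the best outcome: 0.52.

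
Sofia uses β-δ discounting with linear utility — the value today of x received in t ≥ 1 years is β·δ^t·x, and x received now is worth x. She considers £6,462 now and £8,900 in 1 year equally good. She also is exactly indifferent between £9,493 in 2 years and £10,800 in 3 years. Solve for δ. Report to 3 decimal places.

Both payoffs in the second observation are in the future, so β drops out: δ^2·9493 = δ^3·10800 ⇒ δ = 9493/10800 = 0.87898.

δ ≈ 0.879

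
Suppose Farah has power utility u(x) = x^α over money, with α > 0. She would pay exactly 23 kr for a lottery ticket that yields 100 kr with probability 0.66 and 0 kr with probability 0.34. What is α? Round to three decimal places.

α ≈ 0.283

Since u(0) = 0, the lottery's EU is 0.66·100^α.
Equating: 23^α = 0.66·100^α, i.e. 0.2300^α = 0.66.
α = ln(0.66) / ln(23/100) = -0.415515/-1.469676 ≈ 0.283.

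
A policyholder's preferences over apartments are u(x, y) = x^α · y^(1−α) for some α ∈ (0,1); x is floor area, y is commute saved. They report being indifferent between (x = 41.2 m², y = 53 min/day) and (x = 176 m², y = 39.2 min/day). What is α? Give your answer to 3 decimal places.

Set the two utilities equal: 41.2^α·53^(1−α) = 176^α·39.2^(1−α).
(41.2/176)^α = (39.2/53)^(1−α); take logs: α·ln(41.2/176) = (1−α)·ln(39.2/53), i.e. α·-1.452046 = (1−α)·-0.301615.
Thus α·(-1.753661) = -0.301615, so α = -0.301615/-1.753661 ≈ 0.172.

α ≈ 0.172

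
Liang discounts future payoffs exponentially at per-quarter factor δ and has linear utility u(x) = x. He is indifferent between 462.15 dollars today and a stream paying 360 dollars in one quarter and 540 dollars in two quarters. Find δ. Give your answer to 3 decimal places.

The stream is worth 360δ + 540δ² today, so 360δ + 540δ² = 462.15.
That is, 540δ² + 360δ − 462.15 = 0, a quadratic in δ.
δ = (−360 + √(360² + 4·540·462.15)) / (2·540) = (−360 + √1127844.00) / 1080 ≈ 0.650.

δ ≈ 0.650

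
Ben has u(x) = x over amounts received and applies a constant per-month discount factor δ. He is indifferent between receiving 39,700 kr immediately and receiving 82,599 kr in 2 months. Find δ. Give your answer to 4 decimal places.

δ ≈ 0.6933

Equating discounted utilities: u(39700) = δ^2·u(82599) ⇒ δ^2 = u(39700)/u(82599).
With u(x) = x: δ^2 = 39700/82599 = 0.48064.
Taking the square root: δ = 0.48064^(1/2) ≈ 0.6933.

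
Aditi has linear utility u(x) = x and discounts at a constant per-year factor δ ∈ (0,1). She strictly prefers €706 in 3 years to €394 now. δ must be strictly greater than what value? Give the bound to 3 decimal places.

δ > 0.823

Under u(x) = x this choice says 394 < δ^3·706.
So δ^3 > 394/706 = 0.55807; taking the cube root of both positive sides preserves the inequality.
δ > (394/706)^(1/3) ≈ 0.823.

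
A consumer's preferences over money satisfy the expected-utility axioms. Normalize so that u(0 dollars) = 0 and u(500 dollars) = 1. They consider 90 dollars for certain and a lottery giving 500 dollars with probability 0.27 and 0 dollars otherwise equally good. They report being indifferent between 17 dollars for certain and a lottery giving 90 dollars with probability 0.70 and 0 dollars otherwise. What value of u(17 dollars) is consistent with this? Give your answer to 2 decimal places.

From the first indifference, u(90 dollars) = 0.27·u(500 dollars) + 0.73·u(0 dollars) = 0.27·1 + 0.73·0 = 0.27.
The second indifference gives u(17 dollars) = 0.70·u(90 dollars) + 0.30·u(0 dollars) = 0.70·0.27 + 0.30·0.00 = 0.1890.

0.19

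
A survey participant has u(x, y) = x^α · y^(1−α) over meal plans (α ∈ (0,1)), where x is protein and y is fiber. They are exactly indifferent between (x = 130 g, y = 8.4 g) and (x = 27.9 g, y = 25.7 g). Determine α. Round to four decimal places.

The Cobb–Douglas utilities coincide, so 130^α·8.4^(1−α) = 27.9^α·25.7^(1−α).
Taking logs: α·ln 130 + (1−α)·ln 8.4 = α·ln 27.9 + (1−α)·ln 25.7, i.e. α·1.5389078 = (1−α)·1.1182593.
Thus α·(2.6571671) = 1.1182593, so α = 1.1182593/2.6571671 ≈ 0.4208.

α ≈ 0.4208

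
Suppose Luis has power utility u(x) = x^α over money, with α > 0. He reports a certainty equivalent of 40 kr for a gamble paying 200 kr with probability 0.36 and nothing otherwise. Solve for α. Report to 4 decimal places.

Since u(0) = 0, the lottery's EU is 0.36·200^α.
Indifference: 40^α = 0.36·200^α, so (40/200)^α = 0.36.
Take logs: α = ln 0.36 / ln(40/200) ≈ 0.634788.

α ≈ 0.6348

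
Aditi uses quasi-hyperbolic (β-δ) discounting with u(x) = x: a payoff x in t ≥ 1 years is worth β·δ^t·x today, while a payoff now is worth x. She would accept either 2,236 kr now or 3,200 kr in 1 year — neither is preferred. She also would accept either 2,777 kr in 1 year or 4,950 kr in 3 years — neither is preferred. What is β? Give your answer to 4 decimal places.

The second indifference involves only future payoffs, so β cancels: β·δ^1·2777 = β·δ^3·4950, giving δ^2 = 2777/4950 = 0.56101, so δ = 0.74901.
The first indifference: 2236 = β·δ·3200, so β = 2236/(δ·3200) = 2236/(0.74901·3200) ≈ 0.9329.

β ≈ 0.9329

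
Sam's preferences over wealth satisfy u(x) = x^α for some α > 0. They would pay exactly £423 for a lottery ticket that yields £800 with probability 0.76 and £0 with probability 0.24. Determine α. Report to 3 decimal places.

α ≈ 0.431

The lottery's expected utility is 0.76·u(800) + 0.24·u(0) = 0.76·800^α (since u(0) = 0 for α > 0).
Setting u(423) equal to that: 423^α = 0.76·800^α ⇒ (423/800)^α = 0.76.
Taking logs: α·ln(423/800) = ln(0.76), so α = -0.274437 / -0.637240 ≈ 0.431.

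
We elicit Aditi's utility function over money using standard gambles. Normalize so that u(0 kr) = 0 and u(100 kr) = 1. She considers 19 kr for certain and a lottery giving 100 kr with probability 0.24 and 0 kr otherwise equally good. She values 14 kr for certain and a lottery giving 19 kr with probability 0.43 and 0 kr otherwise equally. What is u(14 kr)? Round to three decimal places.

0.103

From the first indifference, u(19 kr) = 0.24·u(100 kr) + 0.76·u(0 kr) = 0.24·1 + 0.76·0 = 0.24.
Chaining: u(14 kr) = 0.43·0.24 + 0.57·0.00 = 0.1032.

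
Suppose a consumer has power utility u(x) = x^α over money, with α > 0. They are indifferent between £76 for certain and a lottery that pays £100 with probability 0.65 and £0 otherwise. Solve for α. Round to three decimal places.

α ≈ 1.570

The lottery's expected utility is 0.65·u(100) + 0.35·u(0) = 0.65·100^α (since u(0) = 0 for α > 0).
Setting u(76) equal to that: 76^α = 0.65·100^α ⇒ (76/100)^α = 0.65.
α = ln(0.65) / ln(76/100) = -0.430783/-0.274437 ≈ 1.570.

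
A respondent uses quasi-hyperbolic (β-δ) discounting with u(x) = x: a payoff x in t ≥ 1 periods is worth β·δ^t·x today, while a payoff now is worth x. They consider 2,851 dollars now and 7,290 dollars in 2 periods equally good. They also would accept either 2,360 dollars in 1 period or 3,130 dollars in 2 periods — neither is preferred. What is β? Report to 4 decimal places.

β ≈ 0.6879

The second indifference involves only future payoffs, so β cancels: β·δ^1·2360 = β·δ^2·3130, giving δ = 2360/3130 = 0.75399.
Now use the now-vs-future pair: 2851 = β·δ^2·7290 gives β = 2851/(0.56851·7290) ≈ 0.6879.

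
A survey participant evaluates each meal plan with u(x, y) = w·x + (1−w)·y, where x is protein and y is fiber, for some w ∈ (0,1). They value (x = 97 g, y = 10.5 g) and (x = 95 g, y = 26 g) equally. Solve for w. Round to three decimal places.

w = 0.886

u(97,10.5) = u(95,26) means w·97 + (1−w)·10.5 = w·95 + (1−w)·26.
Collecting terms: w·2 = (1−w)·15.5.
Hence w = 15.5/(2+15.5) = 15.5/17.5 = 0.886.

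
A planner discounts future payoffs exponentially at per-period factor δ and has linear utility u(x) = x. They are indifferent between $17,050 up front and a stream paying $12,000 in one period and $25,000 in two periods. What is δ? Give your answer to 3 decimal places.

δ ≈ 0.620

Present value of the stream is 12000·δ + 25000·δ². Indifference gives 12000δ + 25000δ² = 17050.
That is, 25000δ² + 12000δ − 17050 = 0, a quadratic in δ.
The positive root is δ = [−12000 + √(12000² + 4·25000·17050)] / (2·25000) = (−12000 + 43000.000)/50000 ≈ 0.620.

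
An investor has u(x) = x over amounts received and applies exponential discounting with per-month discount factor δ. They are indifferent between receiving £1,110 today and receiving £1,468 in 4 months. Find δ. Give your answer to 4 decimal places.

Indifference means u(1110) = δ^4 · u(1468), so δ^4 = u(1110)/u(1468).
With u(x) = x: δ^4 = 1110/1468 = 0.75613.
Hence δ = (0.75613)^(1/4) = 0.932501.

δ ≈ 0.9325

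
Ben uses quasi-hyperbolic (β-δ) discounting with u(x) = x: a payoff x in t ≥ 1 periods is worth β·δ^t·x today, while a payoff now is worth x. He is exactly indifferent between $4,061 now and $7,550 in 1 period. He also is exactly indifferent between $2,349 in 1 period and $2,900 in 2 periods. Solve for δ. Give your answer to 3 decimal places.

Both payoffs in the second observation are in the future, so β drops out: δ^1·2349 = δ^2·2900 ⇒ δ = 2349/2900 = 0.81000.

δ ≈ 0.810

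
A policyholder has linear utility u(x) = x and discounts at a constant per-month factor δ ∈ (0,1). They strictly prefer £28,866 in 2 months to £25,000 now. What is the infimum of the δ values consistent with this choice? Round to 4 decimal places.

Comparing present values: 25000 < δ^2·28866.
Dividing by 28866: δ^2 > 0.86607. Both sides are positive, so the square root keeps the direction.
δ > (25000/28866)^(1/2) ≈ 0.9306.

δ > 0.9306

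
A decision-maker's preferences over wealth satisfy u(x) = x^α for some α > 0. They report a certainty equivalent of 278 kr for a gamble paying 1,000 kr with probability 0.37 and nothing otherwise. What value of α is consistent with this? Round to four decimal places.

The lottery's expected utility is 0.37·u(1000) + 0.63·u(0) = 0.37·1000^α (since u(0) = 0 for α > 0).
Equating: 278^α = 0.37·1000^α, i.e. 0.2780^α = 0.37.
Taking logs: α·ln(278/1000) = ln(0.37), so α = -0.9942523 / -1.2801342 ≈ 0.7767.

α ≈ 0.7767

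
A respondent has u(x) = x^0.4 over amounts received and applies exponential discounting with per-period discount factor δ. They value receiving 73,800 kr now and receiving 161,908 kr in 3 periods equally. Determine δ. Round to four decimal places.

δ ≈ 0.9005

Equating discounted utilities: u(73800) = δ^3·u(161908) ⇒ δ^3 = u(73800)/u(161908).
Since u(x) = x^0.4, δ^3 = (73800/161908)^0.4 = 0.45581^0.4 = 0.73032.
So δ = 0.73032^(1/3) ≈ 0.9005.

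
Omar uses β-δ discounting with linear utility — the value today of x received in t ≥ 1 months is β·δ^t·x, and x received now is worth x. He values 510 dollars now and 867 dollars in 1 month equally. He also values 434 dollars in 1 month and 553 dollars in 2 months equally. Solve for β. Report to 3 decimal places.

Both payoffs in the second observation are in the future, so β drops out: δ^1·434 = δ^2·553 ⇒ δ = 434/553 = 0.78481.
The first indifference: 510 = β·δ·867, so β = 510/(δ·867) = 510/(0.78481·867) ≈ 0.750.

β ≈ 0.750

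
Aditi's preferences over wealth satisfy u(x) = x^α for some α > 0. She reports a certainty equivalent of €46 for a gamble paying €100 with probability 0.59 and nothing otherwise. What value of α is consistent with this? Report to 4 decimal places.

Since u(0) = 0, the lottery's EU is 0.59·100^α.
Equating: 46^α = 0.59·100^α, i.e. 0.4600^α = 0.59.
Taking logs: α·ln(46/100) = ln(0.59), so α = -0.5276327 / -0.7765288 ≈ 0.6795.

α ≈ 0.6795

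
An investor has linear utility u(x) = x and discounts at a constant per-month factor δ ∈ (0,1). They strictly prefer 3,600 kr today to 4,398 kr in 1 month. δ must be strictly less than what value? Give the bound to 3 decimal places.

Comparing present values: 3600 > δ·4398.
Dividing through by 4398 gives δ < 0.81855.

δ < 0.819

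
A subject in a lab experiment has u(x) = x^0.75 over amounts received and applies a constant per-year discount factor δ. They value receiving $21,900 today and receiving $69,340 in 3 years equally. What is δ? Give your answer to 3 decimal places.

δ ≈ 0.750

Indifference means u(21900) = δ^3 · u(69340), so δ^3 = u(21900)/u(69340).
With u(x) = x^0.75: δ^3 = 21900^0.75/69340^0.75 = (21900/69340)^0.75 = 0.42130.
Taking the cube root: δ = 0.42130^(1/3) ≈ 0.750.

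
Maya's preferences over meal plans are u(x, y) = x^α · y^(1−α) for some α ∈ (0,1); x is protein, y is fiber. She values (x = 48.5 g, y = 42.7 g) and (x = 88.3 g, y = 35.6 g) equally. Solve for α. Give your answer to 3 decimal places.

The Cobb–Douglas utilities coincide, so 48.5^α·42.7^(1−α) = 88.3^α·35.6^(1−α).
Rearrange to (48.5/88.3)^α = (35.6/42.7)^(1−α) and take logs: α·-0.599176 = (1−α)·-0.181853.
So α/(1−α) = (-0.181853)/(-0.599176) = 0.303505, and α = 0.303505/1.303505 ≈ 0.233.

α ≈ 0.233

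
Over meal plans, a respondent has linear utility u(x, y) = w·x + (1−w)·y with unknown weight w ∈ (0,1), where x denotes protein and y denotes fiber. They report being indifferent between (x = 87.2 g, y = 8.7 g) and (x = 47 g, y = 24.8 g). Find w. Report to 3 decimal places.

u(87.2,8.7) = u(47,24.8) means w·87.2 + (1−w)·8.7 = w·47 + (1−w)·24.8.
Collecting terms: w·40.2 = (1−w)·16.1.
Hence w = 16.1/(40.2+16.1) = 16.1/56.3 = 0.286.

w = 0.286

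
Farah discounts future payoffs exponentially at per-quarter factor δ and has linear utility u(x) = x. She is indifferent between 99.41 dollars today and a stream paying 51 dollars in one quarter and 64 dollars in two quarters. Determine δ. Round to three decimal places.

Equating present values: 99.41 = 51δ + 64δ².
So 64δ² + 51δ − 99.41 = 0.
δ = (−51 + √(51² + 4·64·99.41)) / (2·64) = (−51 + √28049.96) / 128 ≈ 0.910.

δ ≈ 0.910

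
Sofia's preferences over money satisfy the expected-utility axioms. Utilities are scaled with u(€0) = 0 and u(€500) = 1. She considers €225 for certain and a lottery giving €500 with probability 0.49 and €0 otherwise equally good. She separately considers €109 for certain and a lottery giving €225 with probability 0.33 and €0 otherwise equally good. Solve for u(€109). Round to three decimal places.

0.162

From the first indifference, u(€225) = 0.49·u(€500) + 0.51·u(€0) = 0.49·1 + 0.51·0 = 0.49.
Chaining: u(€109) = 0.33·0.49 + 0.67·0.00 = 0.1617.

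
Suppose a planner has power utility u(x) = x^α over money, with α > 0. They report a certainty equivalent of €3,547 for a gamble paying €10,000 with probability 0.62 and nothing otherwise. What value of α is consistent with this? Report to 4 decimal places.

α ≈ 0.4612

The lottery's expected utility is 0.62·u(10000) + 0.38·u(0) = 0.62·10000^α (since u(0) = 0 for α > 0).
Indifference: 3547^α = 0.62·10000^α, so (3547/10000)^α = 0.62.
Take logs: α = ln 0.62 / ln(3547/10000) ≈ 0.461210.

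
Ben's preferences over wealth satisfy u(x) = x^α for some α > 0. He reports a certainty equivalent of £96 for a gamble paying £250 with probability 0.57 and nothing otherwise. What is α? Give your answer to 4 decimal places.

α ≈ 0.5873

Since u(0) = 0, the lottery's EU is 0.57·250^α.
Setting u(96) equal to that: 96^α = 0.57·250^α ⇒ (96/250)^α = 0.57.
α = ln(0.57) / ln(96/250) = -0.5621189/-0.9571127 ≈ 0.5873.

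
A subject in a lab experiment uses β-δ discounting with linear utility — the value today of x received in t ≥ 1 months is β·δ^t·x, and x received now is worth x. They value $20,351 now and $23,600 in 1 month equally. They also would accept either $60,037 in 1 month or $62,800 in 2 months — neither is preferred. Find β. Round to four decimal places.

β ≈ 0.9020

From the later pair, β·δ^1·60037 = β·δ^2·62800; dividing through, δ = 60037/62800 = 0.95600.
Now use the now-vs-future pair: 20351 = β·δ·23600 gives β = 20351/(0.95600·23600) ≈ 0.9020.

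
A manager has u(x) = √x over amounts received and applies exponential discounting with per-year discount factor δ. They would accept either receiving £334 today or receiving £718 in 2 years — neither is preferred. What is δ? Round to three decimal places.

δ ≈ 0.826

The payoff in 2 years is discounted by δ^2, so u(334) = δ^2·u(718) and δ^2 = u(334)/u(718).
With u(x) = √x: δ^2 = √334/√718 = √(334/718) = 0.68204.
So δ = 0.68204^(1/2) ≈ 0.826.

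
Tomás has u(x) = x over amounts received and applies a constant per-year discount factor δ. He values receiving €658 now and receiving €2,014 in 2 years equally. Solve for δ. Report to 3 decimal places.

δ ≈ 0.572

The payoff in 2 years is discounted by δ^2, so u(658) = δ^2·u(2014) and δ^2 = u(658)/u(2014).
With u(x) = x: δ^2 = 658/2014 = 0.32671.
So δ = 0.32671^(1/2) ≈ 0.572.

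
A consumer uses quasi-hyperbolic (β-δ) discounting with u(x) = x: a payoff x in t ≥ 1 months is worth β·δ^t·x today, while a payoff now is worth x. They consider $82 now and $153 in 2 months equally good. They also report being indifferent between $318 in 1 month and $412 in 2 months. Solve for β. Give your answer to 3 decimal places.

Both payoffs in the second observation are in the future, so β drops out: δ^1·318 = δ^2·412 ⇒ δ = 318/412 = 0.77184.
Now use the now-vs-future pair: 82 = β·δ^2·153 gives β = 82/(0.59574·153) ≈ 0.900.

β ≈ 0.900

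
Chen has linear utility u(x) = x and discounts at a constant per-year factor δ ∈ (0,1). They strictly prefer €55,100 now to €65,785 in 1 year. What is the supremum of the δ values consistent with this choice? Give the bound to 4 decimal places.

The preference means 55100 > δ·65785.
Dividing through by 65785 gives δ < 0.83758.

δ < 0.8376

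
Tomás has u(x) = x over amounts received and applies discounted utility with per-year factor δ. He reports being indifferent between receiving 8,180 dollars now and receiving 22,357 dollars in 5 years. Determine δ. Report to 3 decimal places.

The payoff in 5 years is discounted by δ^5, so u(8180) = δ^5·u(22357) and δ^5 = u(8180)/u(22357).
With u(x) = x: δ^5 = 8180/22357 = 0.36588.
Taking the 5th root: δ = 0.36588^(1/5) ≈ 0.818.

δ ≈ 0.818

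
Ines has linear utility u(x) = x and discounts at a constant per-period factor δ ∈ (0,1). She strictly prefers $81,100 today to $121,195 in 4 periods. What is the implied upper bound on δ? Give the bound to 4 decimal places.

δ < 0.9044

The preference means 81100 > δ^4·121195.
So δ^4 < 81100/121195 = 0.66917; taking the 4th root of both positive sides preserves the inequality.
δ < (81100/121195)^(1/4) ≈ 0.9044.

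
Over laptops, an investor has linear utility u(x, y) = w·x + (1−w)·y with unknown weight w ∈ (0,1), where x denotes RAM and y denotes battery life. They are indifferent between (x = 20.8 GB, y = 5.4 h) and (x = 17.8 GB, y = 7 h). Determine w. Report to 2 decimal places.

Indifference: w·20.8 + (1−w)·5.4 = w·17.8 + (1−w)·7.
Rearranging, 3·w − 1.6·(1−w) = 0.
Hence w = 1.6/(3+1.6) = 1.6/4.6 = 0.35.

w = 0.35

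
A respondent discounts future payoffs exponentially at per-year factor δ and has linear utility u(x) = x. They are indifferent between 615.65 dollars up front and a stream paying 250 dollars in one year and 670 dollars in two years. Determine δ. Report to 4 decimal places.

δ ≈ 0.7900

Equating present values: 615.65 = 250δ + 670δ².
Rearranged: 670δ² + 250δ − 615.65 = 0.
By the quadratic formula (taking the positive root), δ = (−250 + √1712442.00) / 1340 ≈ 0.7900.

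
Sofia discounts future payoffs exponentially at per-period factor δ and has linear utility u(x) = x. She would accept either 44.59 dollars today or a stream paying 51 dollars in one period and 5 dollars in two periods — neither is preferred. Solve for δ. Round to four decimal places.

The stream is worth 51δ + 5δ² today, so 51δ + 5δ² = 44.59.
That is, 5δ² + 51δ − 44.59 = 0, a quadratic in δ.
δ = (−51 + √(51² + 4·5·44.59)) / (2·5) = (−51 + √3492.80) / 10 ≈ 0.8100.

δ ≈ 0.8100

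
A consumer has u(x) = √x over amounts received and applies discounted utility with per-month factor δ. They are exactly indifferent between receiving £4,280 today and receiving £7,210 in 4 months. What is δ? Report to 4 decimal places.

Equating discounted utilities: u(4280) = δ^4·u(7210) ⇒ δ^4 = u(4280)/u(7210).
Since u(x) = √x, δ^4 = √(4280/7210) = 0.77047.
So δ = 0.77047^(1/4) ≈ 0.9369.

δ ≈ 0.9369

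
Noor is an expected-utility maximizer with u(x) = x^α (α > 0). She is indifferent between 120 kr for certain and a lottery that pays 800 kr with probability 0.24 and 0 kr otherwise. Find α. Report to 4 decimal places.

EU(lottery) = 0.24·800^α + 0.76·0 = 0.24·800^α.
Setting u(120) equal to that: 120^α = 0.24·800^α ⇒ (120/800)^α = 0.24.
Taking logs: α·ln(120/800) = ln(0.24), so α = -1.4271164 / -1.8971200 ≈ 0.7523.

α ≈ 0.7523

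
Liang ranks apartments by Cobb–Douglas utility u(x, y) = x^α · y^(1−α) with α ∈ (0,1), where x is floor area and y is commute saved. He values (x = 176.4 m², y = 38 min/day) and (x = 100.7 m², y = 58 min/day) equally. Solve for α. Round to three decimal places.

Indifference: 176.4^α · 38^(1−α) = 100.7^α · 58^(1−α).
Rearrange to (176.4/100.7)^α = (58/38)^(1−α) and take logs: α·0.560608 = (1−α)·0.422857.
Thus α·(0.983465) = 0.422857, so α = 0.422857/0.983465 ≈ 0.430.

α ≈ 0.430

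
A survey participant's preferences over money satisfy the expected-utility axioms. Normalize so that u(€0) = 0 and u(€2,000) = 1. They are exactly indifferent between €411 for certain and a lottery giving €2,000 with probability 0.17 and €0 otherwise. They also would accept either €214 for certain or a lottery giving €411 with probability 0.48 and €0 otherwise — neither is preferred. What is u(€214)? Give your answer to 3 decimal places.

First, u(€411) = 0.17·u(€2,000) + 0.83·u(€0) = 0.17.
Chaining: u(€214) = 0.48·0.17 + 0.52·0.00 = 0.0816.

0.082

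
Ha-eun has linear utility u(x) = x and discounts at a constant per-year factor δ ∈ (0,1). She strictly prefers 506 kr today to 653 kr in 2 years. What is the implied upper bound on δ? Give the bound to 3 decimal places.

δ < 0.880

The preference means 506 > δ^2·653.
So δ^2 < 506/653 = 0.77489; taking the square root of both positive sides preserves the inequality.
δ < 0.77489^(1/2) = 0.880.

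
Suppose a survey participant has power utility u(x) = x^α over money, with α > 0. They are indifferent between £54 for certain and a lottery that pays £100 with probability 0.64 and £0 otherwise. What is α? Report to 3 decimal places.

The lottery's expected utility is 0.64·u(100) + 0.36·u(0) = 0.64·100^α (since u(0) = 0 for α > 0).
Indifference: 54^α = 0.64·100^α, so (54/100)^α = 0.64.
Taking logs: α·ln(54/100) = ln(0.64), so α = -0.446287 / -0.616186 ≈ 0.724.

α ≈ 0.724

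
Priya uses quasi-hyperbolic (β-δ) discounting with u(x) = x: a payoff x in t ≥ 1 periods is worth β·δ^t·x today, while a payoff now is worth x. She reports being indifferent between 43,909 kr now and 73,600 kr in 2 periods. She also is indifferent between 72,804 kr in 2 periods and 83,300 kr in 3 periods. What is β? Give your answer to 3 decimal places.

From the later pair, β·δ^2·72804 = β·δ^3·83300; dividing through, δ = 72804/83300 = 0.87400.
The first indifference: 43909 = β·δ^2·73600, so β = 43909/(δ^2·73600) = 43909/(0.76387·73600) ≈ 0.781.

β ≈ 0.781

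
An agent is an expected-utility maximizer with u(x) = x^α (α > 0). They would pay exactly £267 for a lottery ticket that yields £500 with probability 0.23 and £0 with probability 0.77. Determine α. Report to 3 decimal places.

α ≈ 2.343

Since u(0) = 0, the lottery's EU is 0.23·500^α.
Equating: 267^α = 0.23·500^α, i.e. 0.5340^α = 0.23.
α = ln(0.23) / ln(267/500) = -1.469676/-0.627359 ≈ 2.343.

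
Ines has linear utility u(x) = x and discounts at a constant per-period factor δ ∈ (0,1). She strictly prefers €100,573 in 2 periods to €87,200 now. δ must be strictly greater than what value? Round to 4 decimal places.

δ > 0.9311

Under u(x) = x this choice says 87200 < δ^2·100573.
Dividing by 100573: δ^2 > 0.86703. Both sides are positive, so the square root keeps the direction.
δ > 0.86703^(1/2) = 0.9311.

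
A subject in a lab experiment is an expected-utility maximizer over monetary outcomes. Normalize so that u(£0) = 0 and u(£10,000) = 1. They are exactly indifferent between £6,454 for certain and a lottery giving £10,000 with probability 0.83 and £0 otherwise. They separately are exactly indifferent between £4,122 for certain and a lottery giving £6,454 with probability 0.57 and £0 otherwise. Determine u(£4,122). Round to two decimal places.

0.47

First, u(£6,454) = 0.83·u(£10,000) + 0.17·u(£0) = 0.83.
Then u(£4,122) = 0.57·u(£6,454) + 0.43·u(£0) = 0.57·0.83 + 0.43·0.00 = 0.4731.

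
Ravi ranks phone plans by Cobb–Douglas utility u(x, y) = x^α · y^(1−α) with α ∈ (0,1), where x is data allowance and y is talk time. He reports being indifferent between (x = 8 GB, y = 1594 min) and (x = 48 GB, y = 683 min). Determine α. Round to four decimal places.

Set the two utilities equal: 8^α·1594^(1−α) = 48^α·683^(1−α).
Rearrange to (8/48)^α = (683/1594)^(1−α) and take logs: α·-1.7917595 = (1−α)·-0.8475070.
With A = -1.7917595 and B = -0.8475070: α·A = (1−α)·B, so α = B/(A+B) = -0.8475070/-2.6392665 ≈ 0.3211.

α ≈ 0.3211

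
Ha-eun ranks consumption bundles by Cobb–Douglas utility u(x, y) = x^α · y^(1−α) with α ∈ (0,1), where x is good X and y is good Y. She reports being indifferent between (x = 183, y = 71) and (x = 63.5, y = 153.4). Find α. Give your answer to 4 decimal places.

α ≈ 0.4212

Indifference: 183^α · 71^(1−α) = 63.5^α · 153.4^(1−α).
Taking logs: α·ln 183 + (1−α)·ln 71 = α·ln 63.5 + (1−α)·ln 153.4, i.e. α·1.0584462 = (1−α)·0.7703690.
Thus α·(1.8288152) = 0.7703690, so α = 0.7703690/1.8288152 ≈ 0.4212.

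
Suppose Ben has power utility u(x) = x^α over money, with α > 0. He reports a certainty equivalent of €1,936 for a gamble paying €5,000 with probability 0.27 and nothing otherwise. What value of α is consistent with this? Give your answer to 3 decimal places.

α ≈ 1.380

Since u(0) = 0, the lottery's EU is 0.27·5000^α.
Equating: 1936^α = 0.27·5000^α, i.e. 0.3872^α = 0.27.
α = ln(0.27) / ln(1936/5000) = -1.309333/-0.948814 ≈ 1.380.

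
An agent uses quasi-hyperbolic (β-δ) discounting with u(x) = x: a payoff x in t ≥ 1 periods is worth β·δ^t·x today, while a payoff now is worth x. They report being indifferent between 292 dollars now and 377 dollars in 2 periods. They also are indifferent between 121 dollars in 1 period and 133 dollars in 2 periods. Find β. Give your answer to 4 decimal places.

From the later pair, β·δ^1·121 = β·δ^2·133; dividing through, δ = 121/133 = 0.90977.
The first indifference: 292 = β·δ^2·377, so β = 292/(δ^2·377) = 292/(0.82769·377) ≈ 0.9358.

β ≈ 0.9358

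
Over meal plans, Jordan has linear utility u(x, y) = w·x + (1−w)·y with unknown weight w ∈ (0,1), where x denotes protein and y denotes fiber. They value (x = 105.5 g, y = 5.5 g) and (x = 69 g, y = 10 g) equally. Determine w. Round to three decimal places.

Equating utilities: w·105.5 + (1−w)·5.5 = w·69 + (1−w)·10.
Rearranging, 36.5·w − 4.5·(1−w) = 0.
The marginal rate of substitution is 4.5/36.5, so w = 4.5/(36.5+4.5) = 0.110.

w = 0.110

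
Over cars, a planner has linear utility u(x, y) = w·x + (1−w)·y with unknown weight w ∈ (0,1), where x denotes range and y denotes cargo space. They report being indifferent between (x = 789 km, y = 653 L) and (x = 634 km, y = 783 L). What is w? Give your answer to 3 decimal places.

Indifference: w·789 + (1−w)·653 = w·634 + (1−w)·783.
w·(789−634) = (1−w)·(783−653), i.e. w·155 = (1−w)·130.
Hence w = 130/(155+130) = 130/285 = 0.456.

w = 0.456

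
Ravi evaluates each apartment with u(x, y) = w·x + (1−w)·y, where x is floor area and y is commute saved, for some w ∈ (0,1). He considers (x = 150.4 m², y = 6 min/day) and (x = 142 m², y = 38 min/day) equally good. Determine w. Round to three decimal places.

Indifference: w·150.4 + (1−w)·6 = w·142 + (1−w)·38.
Rearranging, 8.4·w − 32·(1−w) = 0.
Hence w = 32/(8.4+32) = 32/40.4 = 0.792.

w = 0.792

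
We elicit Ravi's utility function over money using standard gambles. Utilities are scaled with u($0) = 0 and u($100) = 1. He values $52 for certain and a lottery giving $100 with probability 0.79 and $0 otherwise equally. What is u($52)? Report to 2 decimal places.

u($52) equals the lottery's expected utility: 0.79·1 + 0.21·0 = 0.79.

0.79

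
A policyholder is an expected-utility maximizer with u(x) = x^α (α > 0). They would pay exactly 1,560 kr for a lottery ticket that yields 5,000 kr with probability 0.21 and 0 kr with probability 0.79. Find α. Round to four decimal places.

α ≈ 1.3399

EU(lottery) = 0.21·5000^α + 0.79·0 = 0.21·5000^α.
Setting u(1560) equal to that: 1560^α = 0.21·5000^α ⇒ (1560/5000)^α = 0.21.
α = ln(0.21) / ln(1560/5000) = -1.5606477/-1.1647521 ≈ 1.3399.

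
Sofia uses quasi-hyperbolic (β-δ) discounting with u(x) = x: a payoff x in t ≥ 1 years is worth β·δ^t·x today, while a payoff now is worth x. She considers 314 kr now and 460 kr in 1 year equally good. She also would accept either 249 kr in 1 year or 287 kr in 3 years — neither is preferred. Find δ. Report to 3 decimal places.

Both payoffs in the second observation are in the future, so β drops out: δ^1·249 = δ^3·287 ⇒ δ^2 = 249/287 = 0.86760, so δ = 0.93145.

δ ≈ 0.931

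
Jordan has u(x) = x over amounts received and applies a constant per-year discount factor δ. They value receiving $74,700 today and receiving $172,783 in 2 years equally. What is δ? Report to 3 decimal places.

The payoff in 2 years is discounted by δ^2, so u(74700) = δ^2·u(172783) and δ^2 = u(74700)/u(172783).
With u(x) = x: δ^2 = 74700/172783 = 0.43233.
Taking the square root: δ = 0.43233^(1/2) ≈ 0.658.

δ ≈ 0.658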